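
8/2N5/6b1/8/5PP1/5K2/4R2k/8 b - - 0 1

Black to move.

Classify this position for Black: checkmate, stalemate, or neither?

neither

Black to move; black king on h2.
In check: yes, from the white rook on e2.
King squares — g1: available; h1: available; g2: attacked by Re2; g3: attacked by Kf3; h3: available.
Legal moves for Black: Kh3, Kh1, Kg1.
Black is in check but has 3 legal moves → neither.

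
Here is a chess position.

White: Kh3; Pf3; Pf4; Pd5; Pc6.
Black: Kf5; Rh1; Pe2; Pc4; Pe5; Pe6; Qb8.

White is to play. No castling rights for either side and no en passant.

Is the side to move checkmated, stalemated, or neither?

neither

White to move; white king on h3.
In check: yes, from the black rook on h1.
Legal moves for White: Kg3, Kg2.
White is in check but has 2 legal moves → neither.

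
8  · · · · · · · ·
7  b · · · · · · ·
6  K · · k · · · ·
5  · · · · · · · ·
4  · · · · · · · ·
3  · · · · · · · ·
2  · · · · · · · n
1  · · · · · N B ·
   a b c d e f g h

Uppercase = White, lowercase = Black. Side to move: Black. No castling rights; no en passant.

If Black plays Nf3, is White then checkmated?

After Nf3: white king on a6; in check: no.
White is not in check, so this cannot be checkmate.

no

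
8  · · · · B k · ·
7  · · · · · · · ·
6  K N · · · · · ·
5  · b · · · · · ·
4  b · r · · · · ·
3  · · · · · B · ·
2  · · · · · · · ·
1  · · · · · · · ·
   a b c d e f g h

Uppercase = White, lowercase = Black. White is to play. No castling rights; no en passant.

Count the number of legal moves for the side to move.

4

White to move; king on a6.
In check: yes, from the black bishop on b5.
Legal moves: Kb7, Ka7, Ka5, Bxb5.
Count: 4.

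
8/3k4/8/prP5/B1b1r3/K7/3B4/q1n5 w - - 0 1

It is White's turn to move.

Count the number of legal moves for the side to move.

White to move; king on a3.
In check: yes, from the black queen on a1.
Legal moves: none.
Count: 0.

0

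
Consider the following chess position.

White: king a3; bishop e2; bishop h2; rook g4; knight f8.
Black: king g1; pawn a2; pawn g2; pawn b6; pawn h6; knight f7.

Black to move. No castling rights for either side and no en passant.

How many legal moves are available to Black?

3

Black to move; king on g1.
In check: yes, from the white bishop on h2.
Legal moves: Kxh2, Kf2, Kh1.
Count: 3.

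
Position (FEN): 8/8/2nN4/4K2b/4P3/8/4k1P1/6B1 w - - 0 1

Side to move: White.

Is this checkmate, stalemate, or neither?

neither

White to move; white king on e5.
In check: yes, from the black knight on c6.
Legal moves for White: Kf6, Ke6, Kf5, Kd5, Kf4.
White is in check but has 5 legal moves → neither.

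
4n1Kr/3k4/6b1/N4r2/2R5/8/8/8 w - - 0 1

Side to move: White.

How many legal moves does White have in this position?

White to move; king on g8.
In check: yes, from the black rook on h8.
Legal moves: Kxh8.
Count: 1.

1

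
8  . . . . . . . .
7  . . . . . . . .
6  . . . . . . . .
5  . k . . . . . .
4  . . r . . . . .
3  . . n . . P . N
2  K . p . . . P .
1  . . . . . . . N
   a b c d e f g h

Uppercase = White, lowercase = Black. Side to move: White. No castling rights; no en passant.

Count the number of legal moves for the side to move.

4

White to move; king on a2.
In check: yes, from the black knight on c3.
Legal moves: Kb3, Ka3, Kb2, Ka1.
Count: 4.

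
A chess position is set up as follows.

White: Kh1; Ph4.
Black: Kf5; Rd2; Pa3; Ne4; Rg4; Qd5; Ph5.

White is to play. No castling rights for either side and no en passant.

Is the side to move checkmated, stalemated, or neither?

stalemate

White to move; white king on h1.
In check: no.
King squares — g1: attacked by Rg4; g2: attacked by Rd2; h2: attacked by Rd2.
Legal moves for White: none.
Not in check and no legal moves → stalemate.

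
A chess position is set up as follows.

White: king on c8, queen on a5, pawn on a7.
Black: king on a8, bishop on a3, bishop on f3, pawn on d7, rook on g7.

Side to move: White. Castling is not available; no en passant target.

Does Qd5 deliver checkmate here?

no

After Qd5: black king on a8; in check: yes, from the white queen on d5.
Black has 2 legal replies: Kxa7, Bxd5.
In check but a legal move exists → not checkmate.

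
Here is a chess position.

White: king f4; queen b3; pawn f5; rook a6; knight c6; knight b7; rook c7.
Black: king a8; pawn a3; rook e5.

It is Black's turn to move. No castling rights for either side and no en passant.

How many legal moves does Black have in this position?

0

Black to move; king on a8.
In check: yes, from the white rook on a6.
Legal moves: none.
Count: 0.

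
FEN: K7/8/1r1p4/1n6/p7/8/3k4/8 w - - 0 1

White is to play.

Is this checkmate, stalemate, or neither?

stalemate

White to move; white king on a8.
In check: no.
King squares — a7: attacked by Nb5; b7: attacked by Rb6; b8: attacked by Rb6.
Legal moves for White: none.
Not in check and no legal moves → stalemate.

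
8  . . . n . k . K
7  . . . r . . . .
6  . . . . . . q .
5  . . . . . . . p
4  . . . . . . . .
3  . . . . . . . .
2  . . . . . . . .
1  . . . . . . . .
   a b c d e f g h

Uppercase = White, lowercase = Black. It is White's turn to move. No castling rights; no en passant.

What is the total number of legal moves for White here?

0

White to move; king on h8.
In check: no.
Legal moves: none.
Count: 0.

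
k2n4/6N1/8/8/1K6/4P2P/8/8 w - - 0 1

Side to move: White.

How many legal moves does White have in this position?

White to move; king on b4.
In check: no.
Legal moves: Ne8, Ne6, Nh5, Nf5, Kc5, Kb5, Ka5, Kc4, Ka4, Kc3, Kb3, Ka3, h4, e4.
Count: 14.

14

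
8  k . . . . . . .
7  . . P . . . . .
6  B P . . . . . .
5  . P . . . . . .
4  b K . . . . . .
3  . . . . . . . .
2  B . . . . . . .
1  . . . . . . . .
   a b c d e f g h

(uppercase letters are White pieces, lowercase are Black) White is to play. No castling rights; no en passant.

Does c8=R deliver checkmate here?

yes

After c8=R: black king on a8; in check: yes, from the white rook on c8.
King squares — a7: attacked by Pb6; b7: attacked by Ba6; b8: attacked by Rc8.
Black has no legal moves → checkmate.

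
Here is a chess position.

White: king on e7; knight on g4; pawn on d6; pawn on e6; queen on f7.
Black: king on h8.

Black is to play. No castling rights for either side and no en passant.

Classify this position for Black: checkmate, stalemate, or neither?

Black to move; black king on h8.
In check: no.
King squares — g7: attacked by Qf7; h7: attacked by Qf7; g8: attacked by Qf7.
Legal moves for Black: none.
Not in check and no legal moves → stalemate.

stalemate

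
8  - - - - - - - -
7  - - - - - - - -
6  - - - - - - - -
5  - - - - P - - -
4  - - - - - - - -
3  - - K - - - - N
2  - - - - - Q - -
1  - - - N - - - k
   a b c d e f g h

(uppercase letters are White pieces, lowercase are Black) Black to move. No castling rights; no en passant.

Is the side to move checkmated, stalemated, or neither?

Black to move; black king on h1.
In check: no.
King squares — g1: attacked by Qf2; g2: attacked by Qf2; h2: attacked by Qf2.
Legal moves for Black: none.
Not in check and no legal moves → stalemate.

stalemate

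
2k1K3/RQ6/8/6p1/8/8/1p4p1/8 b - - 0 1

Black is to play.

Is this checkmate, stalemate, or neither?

checkmate

Black to move; black king on c8.
In check: yes, from the white queen on b7.
King squares — b7: attacked by Ra7; c7: attacked by Qb7; d7: attacked by Qb7; b8: attacked by Qb7; d8: attacked by Ke8.
Legal moves for Black: none.
In check with no legal moves → checkmate.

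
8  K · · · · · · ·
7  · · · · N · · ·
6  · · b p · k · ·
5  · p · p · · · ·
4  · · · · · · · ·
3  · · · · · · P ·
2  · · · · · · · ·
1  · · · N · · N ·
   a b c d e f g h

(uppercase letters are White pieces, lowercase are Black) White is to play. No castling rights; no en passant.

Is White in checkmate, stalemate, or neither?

neither

White to move; white king on a8.
In check: yes, from the black bishop on c6.
Legal moves for White: Kb8, Ka7, Nxc6.
White is in check but has 3 legal moves → neither.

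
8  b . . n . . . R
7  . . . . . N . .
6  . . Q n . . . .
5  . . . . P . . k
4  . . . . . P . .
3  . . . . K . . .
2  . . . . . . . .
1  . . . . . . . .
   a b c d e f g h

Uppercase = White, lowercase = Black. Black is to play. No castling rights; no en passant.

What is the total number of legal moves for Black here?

2

Black to move; king on h5.
In check: yes, from the white rook on h8.
Legal moves: Kg6, Kg4.
Count: 2.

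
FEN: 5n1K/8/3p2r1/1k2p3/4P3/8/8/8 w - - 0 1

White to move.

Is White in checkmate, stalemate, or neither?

White to move; white king on h8.
In check: no.
King squares — g7: attacked by Rg6; h7: attacked by Nf8; g8: attacked by Rg6.
Legal moves for White: none.
Not in check and no legal moves → stalemate.

stalemate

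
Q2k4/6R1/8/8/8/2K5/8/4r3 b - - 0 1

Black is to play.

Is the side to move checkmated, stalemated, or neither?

Black to move; black king on d8.
In check: yes, from the white queen on a8.
King squares — c7: attacked by Rg7; d7: attacked by Rg7; e7: attacked by Rg7; c8: attacked by Qa8; e8: attacked by Qa8.
Legal moves for Black: none.
In check with no legal moves → checkmate.

checkmate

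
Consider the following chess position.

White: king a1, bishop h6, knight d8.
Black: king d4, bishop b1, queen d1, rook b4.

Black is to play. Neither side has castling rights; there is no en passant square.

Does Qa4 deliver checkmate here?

After Qa4: white king on a1; in check: yes, from the black queen on a4.
King squares — b1: attacked by Rb4; a2: attacked by Bb1; b2: attacked by Rb4.
White has no legal moves → checkmate.

yes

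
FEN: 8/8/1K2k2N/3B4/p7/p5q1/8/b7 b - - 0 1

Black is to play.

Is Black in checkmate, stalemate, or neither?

Black to move; black king on e6.
In check: yes, from the white bishop on d5.
King squares — d5: available; e5: available; f5: attacked by Nh6; d6: available; f6: available; d7: available; e7: available; f7: attacked by Bd5.
Legal moves for Black: Ke7, Kd7, Kf6, Kd6, Ke5, Kxd5.
Black is in check but has 6 legal moves → neither.

neither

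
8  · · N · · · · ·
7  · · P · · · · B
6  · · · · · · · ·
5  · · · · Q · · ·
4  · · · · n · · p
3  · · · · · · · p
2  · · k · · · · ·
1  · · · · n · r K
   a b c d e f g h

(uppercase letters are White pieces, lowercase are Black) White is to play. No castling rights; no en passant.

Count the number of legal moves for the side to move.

White to move; king on h1.
In check: yes, from the black rook on g1.
Legal moves: Kh2, Kxg1.
Count: 2.

2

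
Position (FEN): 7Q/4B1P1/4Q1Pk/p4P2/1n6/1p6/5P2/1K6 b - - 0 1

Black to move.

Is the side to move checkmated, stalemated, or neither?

checkmate

Black to move; black king on h6.
In check: yes, from the white queen on h8.
King squares — g5: attacked by Be7; h5: attacked by Qh8; g6: attacked by Pf5; g7: attacked by Qh8; h7: attacked by Pg6.
Legal moves for Black: none.
In check with no legal moves → checkmate.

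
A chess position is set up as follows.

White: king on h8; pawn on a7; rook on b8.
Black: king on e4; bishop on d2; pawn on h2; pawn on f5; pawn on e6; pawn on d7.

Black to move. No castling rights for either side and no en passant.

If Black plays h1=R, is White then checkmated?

no

After h1=R: white king on h8; in check: yes, from the black rook on h1.
White has 2 legal replies: Kg8, Kg7.
In check but a legal move exists → not checkmate.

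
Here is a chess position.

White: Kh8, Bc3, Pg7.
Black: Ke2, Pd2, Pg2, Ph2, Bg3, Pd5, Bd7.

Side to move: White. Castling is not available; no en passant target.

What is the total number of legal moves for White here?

14

White to move; king on h8.
In check: no.
Legal moves: Kg8, Kh7, Bf6, Be5, Ba5, Bd4, Bb4, Bxd2, Bb2, Ba1, g8=Q, g8=R, g8=B, g8=N.
Count: 14.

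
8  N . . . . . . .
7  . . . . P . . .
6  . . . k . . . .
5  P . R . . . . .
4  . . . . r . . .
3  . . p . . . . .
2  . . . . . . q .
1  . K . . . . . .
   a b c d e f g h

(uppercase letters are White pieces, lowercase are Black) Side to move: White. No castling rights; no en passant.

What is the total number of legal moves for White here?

20

White to move; king on b1.
In check: no.
Legal moves: Nc7, Nb6, Rc8, Rc7, Rc6+, Rh5, Rg5, Rf5, Re5, Rd5+, Rb5, Rc4, Rxc3, Kc1, Ka1, e8=Q, e8=R, e8=B, e8=N+, a6.
Count: 20.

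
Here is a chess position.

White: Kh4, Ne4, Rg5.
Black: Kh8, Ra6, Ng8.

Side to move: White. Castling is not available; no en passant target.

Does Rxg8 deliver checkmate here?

After Rxg8: black king on h8; in check: yes, from the white rook on g8.
Black has 2 legal replies: Kxg8, Kh7.
In check but a legal move exists → not checkmate.

no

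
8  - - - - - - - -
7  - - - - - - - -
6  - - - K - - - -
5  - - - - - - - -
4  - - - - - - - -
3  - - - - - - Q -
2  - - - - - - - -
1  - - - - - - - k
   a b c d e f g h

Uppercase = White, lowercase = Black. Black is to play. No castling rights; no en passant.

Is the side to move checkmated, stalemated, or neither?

stalemate

Black to move; black king on h1.
In check: no.
King squares — g1: attacked by Qg3; g2: attacked by Qg3; h2: attacked by Qg3.
Legal moves for Black: none.
Not in check and no legal moves → stalemate.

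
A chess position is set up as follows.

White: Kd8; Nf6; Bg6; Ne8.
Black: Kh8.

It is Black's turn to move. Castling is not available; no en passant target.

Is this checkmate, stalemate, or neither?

stalemate

Black to move; black king on h8.
In check: no.
King squares — g7: attacked by Ne8; h7: attacked by Nf6; g8: attacked by Nf6.
Legal moves for Black: none.
Not in check and no legal moves → stalemate.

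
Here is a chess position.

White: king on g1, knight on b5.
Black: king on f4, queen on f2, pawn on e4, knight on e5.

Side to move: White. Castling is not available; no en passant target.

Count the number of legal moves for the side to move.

2

White to move; king on g1.
In check: yes, from the black queen on f2.
Legal moves: Kxf2, Kh1.
Count: 2.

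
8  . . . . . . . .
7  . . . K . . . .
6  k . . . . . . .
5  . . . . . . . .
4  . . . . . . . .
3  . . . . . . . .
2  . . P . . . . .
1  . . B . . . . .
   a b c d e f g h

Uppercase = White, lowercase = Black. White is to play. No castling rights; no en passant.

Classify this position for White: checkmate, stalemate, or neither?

White to move; white king on d7.
In check: no.
Legal moves for White: Ke8, Kd8, Kc8, Ke7, Kc7, Ke6, Kd6, Kc6, Bh6, Bg5, Bf4, Be3, Ba3, Bd2, Bb2, c3, c4.
White has 17 legal moves and is not in check → neither.

neither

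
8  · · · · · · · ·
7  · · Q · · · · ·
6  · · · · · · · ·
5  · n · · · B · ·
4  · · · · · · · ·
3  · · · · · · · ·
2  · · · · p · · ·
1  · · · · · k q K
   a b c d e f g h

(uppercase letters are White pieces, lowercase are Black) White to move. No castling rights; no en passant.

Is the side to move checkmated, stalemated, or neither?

White to move; white king on h1.
In check: yes, from the black queen on g1.
King squares — g1: attacked by Kf1; g2: attacked by Kf1; h2: attacked by Qg1.
Legal moves for White: none.
In check with no legal moves → checkmate.

checkmate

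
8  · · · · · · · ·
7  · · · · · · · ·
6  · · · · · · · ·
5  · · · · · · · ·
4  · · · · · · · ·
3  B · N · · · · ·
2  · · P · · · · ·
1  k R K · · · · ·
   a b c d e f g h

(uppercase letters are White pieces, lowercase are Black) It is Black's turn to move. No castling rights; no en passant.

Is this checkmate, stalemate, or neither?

Black to move; black king on a1.
In check: yes, from the white rook on b1.
King squares — b1: attacked by Kc1; a2: attacked by Nc3; b2: attacked by Rb1.
Legal moves for Black: none.
In check with no legal moves → checkmate.

checkmate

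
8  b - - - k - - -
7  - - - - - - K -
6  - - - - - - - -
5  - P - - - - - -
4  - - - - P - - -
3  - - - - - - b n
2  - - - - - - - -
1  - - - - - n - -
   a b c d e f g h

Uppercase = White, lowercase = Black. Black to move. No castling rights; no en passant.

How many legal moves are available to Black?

Black to move; king on e8.
In check: no.
Legal moves: Kd8, Ke7, Kd7, Bb7, Bc6, Bd5, Bxe4, Ng5, Nf4, Nf2, Ng1, Bb8, Bc7, Bd6, Be5+, Bh4, Bf4, Bh2, Bf2, Be1, Ne3, Nh2, Nd2.
Count: 23.

23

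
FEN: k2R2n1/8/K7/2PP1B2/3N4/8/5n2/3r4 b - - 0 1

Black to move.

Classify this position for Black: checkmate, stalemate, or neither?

checkmate

Black to move; black king on a8.
In check: yes, from the white rook on d8.
King squares — a7: attacked by Ka6; b7: attacked by Ka6; b8: attacked by Rd8.
Legal moves for Black: none.
In check with no legal moves → checkmate.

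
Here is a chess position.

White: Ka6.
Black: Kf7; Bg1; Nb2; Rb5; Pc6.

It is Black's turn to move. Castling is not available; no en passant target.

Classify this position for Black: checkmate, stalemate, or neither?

Black to move; black king on f7.
In check: no.
Legal moves for Black include: Kg8, Kf8, Ke8, Kg7, Ke7, Kg6, Kf6, Ke6, Rb8, Rb7, Rb6+, Rh5, Rg5, Rf5, Re5, Rd5, Rc5, Ra5+, ... (list truncated; more exist).
Black has legal moves and is not in check → neither.

neither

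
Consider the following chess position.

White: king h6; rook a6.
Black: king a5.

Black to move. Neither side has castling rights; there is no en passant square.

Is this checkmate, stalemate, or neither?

neither

Black to move; black king on a5.
In check: yes, from the white rook on a6.
Legal moves for Black: Kxa6, Kb5, Kb4.
Black is in check but has 3 legal moves → neither.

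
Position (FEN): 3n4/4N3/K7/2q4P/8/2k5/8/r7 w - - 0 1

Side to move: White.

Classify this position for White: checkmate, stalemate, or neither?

checkmate

White to move; white king on a6.
In check: yes, from the black rook on a1.
King squares — a5: attacked by Ra1; b5: attacked by Qc5; b6: attacked by Qc5; a7: attacked by Ra1; b7: attacked by Nd8.
Legal moves for White: none.
In check with no legal moves → checkmate.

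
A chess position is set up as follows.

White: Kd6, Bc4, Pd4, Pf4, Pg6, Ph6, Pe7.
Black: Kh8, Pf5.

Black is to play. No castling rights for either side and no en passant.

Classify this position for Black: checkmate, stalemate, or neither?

stalemate

Black to move; black king on h8.
In check: no.
King squares — g7: attacked by Ph6; h7: attacked by Pg6; g8: attacked by Bc4.
Legal moves for Black: none.
Not in check and no legal moves → stalemate.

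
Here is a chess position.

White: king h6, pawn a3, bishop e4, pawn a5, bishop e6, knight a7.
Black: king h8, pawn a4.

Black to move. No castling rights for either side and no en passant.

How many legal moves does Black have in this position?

0

Black to move; king on h8.
In check: no.
Legal moves: none.
Count: 0.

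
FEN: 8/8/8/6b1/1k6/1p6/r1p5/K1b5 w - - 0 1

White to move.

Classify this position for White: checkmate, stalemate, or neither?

White to move; white king on a1.
In check: yes, from the black rook on a2.
King squares — b1: attacked by Pc2; a2: attacked by Pb3; b2: attacked by Bc1.
Legal moves for White: none.
In check with no legal moves → checkmate.

checkmate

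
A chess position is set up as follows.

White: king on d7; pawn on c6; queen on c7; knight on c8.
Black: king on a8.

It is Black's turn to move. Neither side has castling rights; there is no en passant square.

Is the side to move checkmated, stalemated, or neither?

stalemate

Black to move; black king on a8.
In check: no.
King squares — a7: attacked by Qc7; b7: attacked by Pc6; b8: attacked by Qc7.
Legal moves for Black: none.
Not in check and no legal moves → stalemate.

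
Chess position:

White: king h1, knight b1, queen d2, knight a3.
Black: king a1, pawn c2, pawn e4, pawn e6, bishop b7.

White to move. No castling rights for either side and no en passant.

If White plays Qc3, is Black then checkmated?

no

After Qc3: black king on a1; in check: yes, from the white queen on c3.
Black has 1 legal reply: Ka2.
In check but a legal move exists → not checkmate.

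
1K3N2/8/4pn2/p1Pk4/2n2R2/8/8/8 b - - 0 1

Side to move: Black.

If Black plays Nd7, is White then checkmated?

no

After Nd7: white king on b8; in check: yes, from the black knight on d7.
White has 6 legal replies: Kc8, Ka8, Kc7, Kb7, Ka7, Nxd7.
In check but a legal move exists → not checkmate.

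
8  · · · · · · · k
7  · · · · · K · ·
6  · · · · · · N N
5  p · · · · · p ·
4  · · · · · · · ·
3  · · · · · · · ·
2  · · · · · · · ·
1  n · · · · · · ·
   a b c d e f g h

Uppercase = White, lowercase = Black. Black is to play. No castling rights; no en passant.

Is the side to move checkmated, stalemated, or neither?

Black to move; black king on h8.
In check: yes, from the white knight on g6.
Legal moves for Black: Kh7.
Black is in check but has 1 legal move → neither.

neither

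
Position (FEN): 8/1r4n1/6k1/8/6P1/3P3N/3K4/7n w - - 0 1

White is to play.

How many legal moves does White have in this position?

White to move; king on d2.
In check: no.
Legal moves: Ng5, Nf4+, Nf2, Ng1, Ke3, Kc3, Ke2, Kc2, Ke1, Kd1, Kc1, g5, d4.
Count: 13.

13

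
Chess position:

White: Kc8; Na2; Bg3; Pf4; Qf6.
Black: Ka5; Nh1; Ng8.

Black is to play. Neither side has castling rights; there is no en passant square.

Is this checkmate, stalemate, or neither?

Black to move; black king on a5.
In check: no.
Legal moves for Black: Ne7+, Nh6, Nxf6, Kb5, Ka4, Nxg3, Nf2.
Black has 7 legal moves and is not in check → neither.

neither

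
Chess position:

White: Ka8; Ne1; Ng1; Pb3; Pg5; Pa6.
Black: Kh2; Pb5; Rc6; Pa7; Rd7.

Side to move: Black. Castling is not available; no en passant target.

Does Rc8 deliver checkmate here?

After Rc8: white king on a8; in check: yes, from the black rook on c8.
King squares — a7: attacked by Rd7; b7: attacked by Rd7; b8: attacked by Rc8.
White has no legal moves → checkmate.

yes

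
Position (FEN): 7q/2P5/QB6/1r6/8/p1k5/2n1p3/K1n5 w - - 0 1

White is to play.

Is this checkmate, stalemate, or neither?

checkmate

White to move; white king on a1.
In check: yes, from the black knight on c2.
King squares — b1: attacked by Rb5; a2: attacked by Nc1; b2: attacked by Pa3.
Legal moves for White: none.
In check with no legal moves → checkmate.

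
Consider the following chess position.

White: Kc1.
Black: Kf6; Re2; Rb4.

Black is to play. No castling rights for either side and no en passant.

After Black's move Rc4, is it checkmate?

no

After Rc4: white king on c1; in check: yes, from the black rook on c4.
White has 2 legal replies: Kd1, Kb1.
In check but a legal move exists → not checkmate.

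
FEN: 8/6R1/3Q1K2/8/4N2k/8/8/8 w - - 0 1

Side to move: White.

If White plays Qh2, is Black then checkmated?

After Qh2: black king on h4; in check: yes, from the white queen on h2.
King squares — g3: attacked by Qh2; h3: attacked by Qh2; g4: attacked by Rg7; g5: attacked by Ne4; h5: attacked by Qh2.
Black has no legal moves → checkmate.

yes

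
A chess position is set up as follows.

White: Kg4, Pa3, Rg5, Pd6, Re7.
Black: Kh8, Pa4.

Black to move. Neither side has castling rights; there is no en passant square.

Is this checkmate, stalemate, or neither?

stalemate

Black to move; black king on h8.
In check: no.
King squares — g7: attacked by Rg5; h7: attacked by Re7; g8: attacked by Rg5.
Legal moves for Black: none.
Not in check and no legal moves → stalemate.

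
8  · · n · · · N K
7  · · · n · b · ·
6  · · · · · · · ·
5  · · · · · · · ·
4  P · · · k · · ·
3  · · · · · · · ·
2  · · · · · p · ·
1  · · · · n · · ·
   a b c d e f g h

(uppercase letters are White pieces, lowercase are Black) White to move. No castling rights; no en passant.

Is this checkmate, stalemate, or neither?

neither

White to move; white king on h8.
In check: no.
Legal moves for White: Kh7, Kg7, Ne7, Nh6, Nf6+, a5.
White has 6 legal moves and is not in check → neither.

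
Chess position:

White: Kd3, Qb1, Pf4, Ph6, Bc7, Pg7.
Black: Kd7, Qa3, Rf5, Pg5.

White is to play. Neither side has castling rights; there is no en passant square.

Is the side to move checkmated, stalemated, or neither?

White to move; white king on d3.
In check: yes, from the black queen on a3.
Legal moves for White: Ke4, Kd4, Kc4, Ke2, Kd2, Kc2, Qb3.
White is in check but has 7 legal moves → neither.

neither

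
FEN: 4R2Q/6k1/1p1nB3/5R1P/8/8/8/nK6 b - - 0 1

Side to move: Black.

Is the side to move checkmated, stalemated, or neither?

Black to move; black king on g7.
In check: yes, from the white queen on h8.
King squares — f6: attacked by Rf5; g6: attacked by Ph5; h6: attacked by Qh8; f7: attacked by Rf5; h7: attacked by Qh8; f8: attacked by Rf5; g8: attacked by Be6; h8: attacked by Re8.
Legal moves for Black: none.
In check with no legal moves → checkmate.

checkmate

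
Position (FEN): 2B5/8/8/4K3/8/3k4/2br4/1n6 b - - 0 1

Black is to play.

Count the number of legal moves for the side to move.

14

Black to move; king on d3.
In check: no.
Legal moves: Kc4, Ke3, Kc3, Ke2, Rh2, Rg2, Rf2, Re2+, Rd1, Ba4, Bb3, Bd1, Nc3, Na3.
Count: 14.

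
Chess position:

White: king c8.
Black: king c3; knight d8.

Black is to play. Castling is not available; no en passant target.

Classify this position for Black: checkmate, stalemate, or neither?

neither

Black to move; black king on c3.
In check: no.
Legal moves for Black: Nf7, Nb7, Ne6, Nc6, Kd4, Kc4, Kb4, Kd3, Kb3, Kd2, Kc2, Kb2.
Black has 12 legal moves and is not in check → neither.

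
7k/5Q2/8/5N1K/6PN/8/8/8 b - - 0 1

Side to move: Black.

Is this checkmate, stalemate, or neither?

Black to move; black king on h8.
In check: no.
King squares — g7: attacked by Nf5; h7: attacked by Qf7; g8: attacked by Qf7.
Legal moves for Black: none.
Not in check and no legal moves → stalemate.

stalemate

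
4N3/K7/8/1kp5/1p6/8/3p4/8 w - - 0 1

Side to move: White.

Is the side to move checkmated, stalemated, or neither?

White to move; white king on a7.
In check: no.
Legal moves for White: Ng7, Nc7+, Nf6, Nd6+, Kb8, Ka8, Kb7.
White has 7 legal moves and is not in check → neither.

neither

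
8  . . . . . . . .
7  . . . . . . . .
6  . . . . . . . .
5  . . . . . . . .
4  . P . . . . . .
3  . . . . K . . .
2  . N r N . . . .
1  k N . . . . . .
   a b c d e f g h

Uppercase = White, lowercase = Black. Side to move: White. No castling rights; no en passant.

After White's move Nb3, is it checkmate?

After Nb3: black king on a1; in check: yes, from the white knight on b3.
Black has 3 legal replies: Kxb2, Ka2, Kxb1.
In check but a legal move exists → not checkmate.

no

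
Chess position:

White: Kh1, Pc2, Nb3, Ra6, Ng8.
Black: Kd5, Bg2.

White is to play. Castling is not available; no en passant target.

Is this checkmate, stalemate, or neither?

White to move; white king on h1.
In check: yes, from the black bishop on g2.
King squares — g1: available; g2: available; h2: available.
Legal moves for White: Kh2, Kxg2, Kg1.
White is in check but has 3 legal moves → neither.

neither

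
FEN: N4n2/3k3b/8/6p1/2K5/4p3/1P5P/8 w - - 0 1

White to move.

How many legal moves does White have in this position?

White to move; king on c4.
In check: no.
Legal moves: Nc7, Nb6+, Kd5, Kc5, Kb5, Kd4, Kb4, Kc3, Kb3, h3, b3, h4, b4.
Count: 13.

13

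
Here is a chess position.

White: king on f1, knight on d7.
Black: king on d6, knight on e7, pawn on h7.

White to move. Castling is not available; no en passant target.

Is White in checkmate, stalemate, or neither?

White to move; white king on f1.
In check: no.
Legal moves for White: Nf8, Nb8, Nf6, Nb6, Ne5, Nc5, Kg2, Kf2, Ke2, Kg1, Ke1.
White has 11 legal moves and is not in check → neither.

neither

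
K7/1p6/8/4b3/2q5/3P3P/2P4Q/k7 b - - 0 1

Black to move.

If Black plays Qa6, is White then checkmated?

yes

After Qa6: white king on a8; in check: yes, from the black queen on a6.
King squares — a7: attacked by Qa6; b7: attacked by Qa6; b8: attacked by Be5.
White has no legal moves → checkmate.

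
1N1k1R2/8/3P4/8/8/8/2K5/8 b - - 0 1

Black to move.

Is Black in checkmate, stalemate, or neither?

checkmate

Black to move; black king on d8.
In check: yes, from the white rook on f8.
King squares — c7: attacked by Pd6; d7: attacked by Nb8; e7: attacked by Pd6; c8: attacked by Rf8; e8: attacked by Rf8.
Legal moves for Black: none.
In check with no legal moves → checkmate.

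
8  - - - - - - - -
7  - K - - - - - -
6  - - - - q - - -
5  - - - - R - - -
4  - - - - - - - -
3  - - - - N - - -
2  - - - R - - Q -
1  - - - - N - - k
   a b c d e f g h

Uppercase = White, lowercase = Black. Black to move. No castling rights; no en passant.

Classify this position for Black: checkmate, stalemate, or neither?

checkmate

Black to move; black king on h1.
In check: yes, from the white queen on g2.
King squares — g1: attacked by Qg2; g2: attacked by Ne1; h2: attacked by Qg2.
Legal moves for Black: none.
In check with no legal moves → checkmate.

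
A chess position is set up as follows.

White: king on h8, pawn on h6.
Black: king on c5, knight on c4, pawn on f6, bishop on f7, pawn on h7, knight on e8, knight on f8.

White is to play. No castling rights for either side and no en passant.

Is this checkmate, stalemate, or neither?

stalemate

White to move; white king on h8.
In check: no.
King squares — g7: attacked by Ne8; h7: attacked by Nf8; g8: attacked by Bf7.
Legal moves for White: none.
Not in check and no legal moves → stalemate.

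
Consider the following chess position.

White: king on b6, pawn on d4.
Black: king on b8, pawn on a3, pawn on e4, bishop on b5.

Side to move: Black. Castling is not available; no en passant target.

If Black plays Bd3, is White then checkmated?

After Bd3: white king on b6; in check: no.
White is not in check, so this cannot be checkmate.

no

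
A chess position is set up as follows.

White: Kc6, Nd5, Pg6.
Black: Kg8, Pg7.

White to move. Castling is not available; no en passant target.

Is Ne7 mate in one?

no

After Ne7: black king on g8; in check: yes, from the white knight on e7.
Black has 2 legal replies: Kh8, Kf8.
In check but a legal move exists → not checkmate.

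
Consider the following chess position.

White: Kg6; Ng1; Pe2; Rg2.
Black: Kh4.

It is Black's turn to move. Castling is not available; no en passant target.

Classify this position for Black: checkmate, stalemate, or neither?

stalemate

Black to move; black king on h4.
In check: no.
King squares — g3: attacked by Rg2; h3: attacked by Ng1; g4: attacked by Rg2; g5: attacked by Rg2; h5: attacked by Kg6.
Legal moves for Black: none.
Not in check and no legal moves → stalemate.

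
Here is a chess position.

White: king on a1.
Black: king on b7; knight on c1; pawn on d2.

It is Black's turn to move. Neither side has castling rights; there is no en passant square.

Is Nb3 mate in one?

no

After Nb3: white king on a1; in check: yes, from the black knight on b3.
White has 3 legal replies: Kb2, Ka2, Kb1.
In check but a legal move exists → not checkmate.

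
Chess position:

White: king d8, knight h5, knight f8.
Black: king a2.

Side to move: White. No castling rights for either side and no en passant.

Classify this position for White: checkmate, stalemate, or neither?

White to move; white king on d8.
In check: no.
Legal moves for White: Nh7, Nd7, Ng6, Ne6, Ke8, Kc8, Ke7, Kd7, Kc7, Ng7, Nf6, Nf4, Ng3.
White has 13 legal moves and is not in check → neither.

neither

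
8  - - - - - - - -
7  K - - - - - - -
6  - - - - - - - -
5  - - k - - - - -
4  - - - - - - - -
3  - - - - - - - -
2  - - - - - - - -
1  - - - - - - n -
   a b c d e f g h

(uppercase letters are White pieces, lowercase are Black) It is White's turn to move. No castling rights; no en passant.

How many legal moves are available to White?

4

White to move; king on a7.
In check: no.
Legal moves: Kb8, Ka8, Kb7, Ka6.
Count: 4.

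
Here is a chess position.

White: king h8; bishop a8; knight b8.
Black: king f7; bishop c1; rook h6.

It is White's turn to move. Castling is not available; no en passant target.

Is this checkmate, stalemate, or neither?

checkmate

White to move; white king on h8.
In check: yes, from the black rook on h6.
King squares — g7: attacked by Kf7; h7: attacked by Rh6; g8: attacked by Kf7.
Legal moves for White: none.
In check with no legal moves → checkmate.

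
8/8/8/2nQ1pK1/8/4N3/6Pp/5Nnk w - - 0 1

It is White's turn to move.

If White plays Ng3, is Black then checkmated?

After Ng3: black king on h1; in check: yes, from the white knight on g3.
King squares — g1: own knight; g2: attacked by Ne3; h2: own pawn.
Black has no legal moves → checkmate.

yes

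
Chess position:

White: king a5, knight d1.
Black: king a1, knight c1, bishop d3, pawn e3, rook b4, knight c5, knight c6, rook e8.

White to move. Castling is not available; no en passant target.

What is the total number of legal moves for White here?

White to move; king on a5.
In check: yes, from the black knight on c6.
Legal moves: none.
Count: 0.

0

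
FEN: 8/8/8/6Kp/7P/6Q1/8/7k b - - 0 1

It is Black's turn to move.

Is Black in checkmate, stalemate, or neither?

Black to move; black king on h1.
In check: no.
King squares — g1: attacked by Qg3; g2: attacked by Qg3; h2: attacked by Qg3.
Legal moves for Black: none.
Not in check and no legal moves → stalemate.

stalemate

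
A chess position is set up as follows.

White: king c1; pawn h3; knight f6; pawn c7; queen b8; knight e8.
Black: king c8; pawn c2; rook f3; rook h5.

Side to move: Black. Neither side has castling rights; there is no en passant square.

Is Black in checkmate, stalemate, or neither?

Black to move; black king on c8.
In check: yes, from the white queen on b8.
King squares — b7: attacked by Qb8; c7: attacked by Qb8; d7: attacked by Nf6; b8: attacked by Pc7; d8: attacked by Pc7.
Legal moves for Black: none.
In check with no legal moves → checkmate.

checkmate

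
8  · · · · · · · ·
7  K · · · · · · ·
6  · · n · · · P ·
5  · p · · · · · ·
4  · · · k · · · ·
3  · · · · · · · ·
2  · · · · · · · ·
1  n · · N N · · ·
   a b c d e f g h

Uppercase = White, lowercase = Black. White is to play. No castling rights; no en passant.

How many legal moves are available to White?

White to move; king on a7.
In check: yes, from the black knight on c6.
Legal moves: Ka8, Kb7, Kb6, Ka6.
Count: 4.

4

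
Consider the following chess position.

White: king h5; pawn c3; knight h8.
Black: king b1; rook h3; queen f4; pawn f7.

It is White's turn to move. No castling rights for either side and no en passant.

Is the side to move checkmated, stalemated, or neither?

White to move; white king on h5.
In check: yes, from the black rook on h3.
King squares — g4: attacked by Qf4; h4: attacked by Rh3; g5: attacked by Qf4; g6: attacked by Pf7; h6: attacked by Rh3.
Legal moves for White: none.
In check with no legal moves → checkmate.

checkmate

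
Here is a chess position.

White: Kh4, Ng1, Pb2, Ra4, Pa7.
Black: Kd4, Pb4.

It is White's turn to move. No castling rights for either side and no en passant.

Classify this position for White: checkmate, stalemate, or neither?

neither

White to move; white king on h4.
In check: no.
Legal moves for White include: Kh5, Kg5, Kg4, Kh3, Kg3, Ra6, Ra5, Rxb4+, Ra3, Ra2, Ra1, Nh3, Nf3+, Ne2+, a8=Q, a8=R, a8=B, a8=N, ... (list truncated; more exist).
White has legal moves and is not in check → neither.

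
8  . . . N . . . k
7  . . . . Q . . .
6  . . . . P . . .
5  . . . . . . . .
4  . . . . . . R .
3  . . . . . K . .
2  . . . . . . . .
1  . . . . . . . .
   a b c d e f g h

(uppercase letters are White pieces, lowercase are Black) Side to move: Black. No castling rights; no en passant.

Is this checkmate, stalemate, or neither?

Black to move; black king on h8.
In check: no.
King squares — g7: attacked by Rg4; h7: attacked by Qe7; g8: attacked by Rg4.
Legal moves for Black: none.
Not in check and no legal moves → stalemate.

stalemate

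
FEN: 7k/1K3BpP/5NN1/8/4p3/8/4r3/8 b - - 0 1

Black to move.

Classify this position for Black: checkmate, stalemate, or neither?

checkmate

Black to move; black king on h8.
In check: yes, from the white knight on g6.
King squares — g7: own pawn; h7: attacked by Nf6; g8: attacked by Nf6.
Legal moves for Black: none.
In check with no legal moves → checkmate.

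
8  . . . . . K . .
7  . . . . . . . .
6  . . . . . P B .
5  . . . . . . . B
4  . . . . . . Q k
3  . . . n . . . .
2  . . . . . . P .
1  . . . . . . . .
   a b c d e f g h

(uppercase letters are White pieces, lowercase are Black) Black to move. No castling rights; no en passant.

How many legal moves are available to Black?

Black to move; king on h4.
In check: yes, from the white queen on g4.
Legal moves: none.
Count: 0.

0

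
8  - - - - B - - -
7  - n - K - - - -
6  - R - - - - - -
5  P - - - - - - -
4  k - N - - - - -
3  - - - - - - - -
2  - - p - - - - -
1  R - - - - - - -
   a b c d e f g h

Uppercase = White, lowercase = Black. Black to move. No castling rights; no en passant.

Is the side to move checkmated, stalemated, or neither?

checkmate

Black to move; black king on a4.
In check: yes, from the white rook on a1.
King squares — a3: attacked by Ra1; b3: attacked by Rb6; b4: attacked by Rb6; a5: attacked by Ra1; b5: attacked by Rb6.
Legal moves for Black: none.
In check with no legal moves → checkmate.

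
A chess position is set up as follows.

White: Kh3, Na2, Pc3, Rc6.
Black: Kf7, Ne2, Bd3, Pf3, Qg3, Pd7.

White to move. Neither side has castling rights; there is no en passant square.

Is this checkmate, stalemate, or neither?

White to move; white king on h3.
In check: yes, from the black queen on g3.
King squares — g2: attacked by Pf3; h2: attacked by Qg3; g3: attacked by Ne2; g4: attacked by Qg3; h4: attacked by Qg3.
Legal moves for White: none.
In check with no legal moves → checkmate.

checkmate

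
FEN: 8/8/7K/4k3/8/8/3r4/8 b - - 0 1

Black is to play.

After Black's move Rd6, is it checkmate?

After Rd6: white king on h6; in check: yes, from the black rook on d6.
White has 4 legal replies: Kh7, Kg7, Kh5, Kg5.
In check but a legal move exists → not checkmate.

no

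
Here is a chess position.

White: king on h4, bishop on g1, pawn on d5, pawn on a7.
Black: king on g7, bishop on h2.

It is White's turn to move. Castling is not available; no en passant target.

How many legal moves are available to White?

White to move; king on h4.
In check: no.
Legal moves: Kh5, Kg5, Kg4, Kh3, Bb6, Bc5, Bd4+, Be3, Bxh2, Bf2, a8=Q, a8=R, a8=B, a8=N, d6.
Count: 15.

15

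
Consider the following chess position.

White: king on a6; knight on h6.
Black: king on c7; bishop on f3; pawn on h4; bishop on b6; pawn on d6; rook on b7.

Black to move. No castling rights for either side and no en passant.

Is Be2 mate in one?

yes

After Be2: white king on a6; in check: yes, from the black bishop on e2.
King squares — a5: attacked by Bb6; b5: attacked by Be2; b6: attacked by Rb7; a7: attacked by Bb6; b7: attacked by Kc7.
White has no legal moves → checkmate.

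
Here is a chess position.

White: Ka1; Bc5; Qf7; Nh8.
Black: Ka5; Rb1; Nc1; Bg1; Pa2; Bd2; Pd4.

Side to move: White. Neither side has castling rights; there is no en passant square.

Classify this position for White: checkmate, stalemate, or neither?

White to move; white king on a1.
In check: yes, from the black rook on b1.
King squares — b1: attacked by Pa2; a2: attacked by Nc1; b2: attacked by Rb1.
Legal moves for White: none.
In check with no legal moves → checkmate.

checkmate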